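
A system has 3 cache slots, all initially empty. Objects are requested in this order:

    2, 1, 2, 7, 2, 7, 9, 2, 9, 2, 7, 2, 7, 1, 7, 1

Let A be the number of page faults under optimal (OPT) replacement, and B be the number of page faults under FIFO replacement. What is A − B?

-2

Under OPT: F F . F . . F . . . . . . F . . → 5 faults.
Under FIFO: F F . F . . F F . . . . . F F . → 7 faults.
A − B = 5 − 7 = -2.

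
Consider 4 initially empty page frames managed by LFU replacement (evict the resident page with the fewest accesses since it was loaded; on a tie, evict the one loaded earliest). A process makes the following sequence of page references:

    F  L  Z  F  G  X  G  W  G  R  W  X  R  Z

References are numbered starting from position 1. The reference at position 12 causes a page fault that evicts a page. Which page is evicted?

R

pos 1: F -> miss, frames {F}
pos 2: L -> miss, frames {F,L}
pos 3: Z -> miss, frames {F,L,Z}
pos 4: F -> hit
pos 5: G -> miss, frames {F,L,Z,G}
pos 6: X -> miss, evict L, frames {F,Z,G,X}
pos 7: G -> hit
pos 8: W -> miss, evict Z, frames {F,G,X,W}
pos 9: G -> hit
pos 10: R -> miss, evict X, frames {F,G,W,R}
pos 11: W -> hit
pos 12: X -> miss, evict R, frames {F,G,W,X}
At position 12, page R is evicted.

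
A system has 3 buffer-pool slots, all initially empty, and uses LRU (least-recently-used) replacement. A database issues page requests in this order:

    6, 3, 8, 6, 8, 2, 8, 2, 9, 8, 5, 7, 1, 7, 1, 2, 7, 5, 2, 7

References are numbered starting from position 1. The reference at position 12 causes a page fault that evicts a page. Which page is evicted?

9

pos 1: 6 -> miss, frames (6)
pos 2: 3 -> miss, frames (6 3)
pos 3: 8 -> miss, frames (6 3 8)
pos 4: 6 -> hit
pos 5: 8 -> hit
pos 6: 2 -> miss, evict 3, frames (6 8 2)
pos 7: 8 -> hit
pos 8: 2 -> hit
pos 9: 9 -> miss, evict 6, frames (8 2 9)
pos 10: 8 -> hit
pos 11: 5 -> miss, evict 2, frames (9 8 5)
pos 12: 7 -> miss, evict 9, frames (8 5 7)
At position 12, page 9 is evicted.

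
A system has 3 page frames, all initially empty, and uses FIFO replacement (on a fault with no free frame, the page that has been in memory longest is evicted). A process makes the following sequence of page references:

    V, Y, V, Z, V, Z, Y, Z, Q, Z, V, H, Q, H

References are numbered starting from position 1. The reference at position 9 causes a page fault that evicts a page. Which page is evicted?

V

pos 1: V → fault, frames (V)
pos 2: Y → fault, frames (V Y)
pos 3: V → hit
pos 4: Z → fault, frames (V Y Z)
pos 5: V → hit
pos 6: Z → hit
pos 7: Y → hit
pos 8: Z → hit
pos 9: Q → fault, evict V, frames (Y Z Q)
At position 9, page V is evicted.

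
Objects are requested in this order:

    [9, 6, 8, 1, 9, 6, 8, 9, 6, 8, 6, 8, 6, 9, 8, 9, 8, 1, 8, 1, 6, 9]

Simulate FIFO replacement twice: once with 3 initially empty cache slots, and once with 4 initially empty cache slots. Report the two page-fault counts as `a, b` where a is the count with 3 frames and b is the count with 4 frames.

9, 4

3 frames: F F F F F F F . . . . . . . . . . F . . . F → 9 faults.
4 frames: F F F F . . . . . . . . . . . . . . . . . . → 4 faults.
4 < 9: adding a frame reduced faults, as is typical.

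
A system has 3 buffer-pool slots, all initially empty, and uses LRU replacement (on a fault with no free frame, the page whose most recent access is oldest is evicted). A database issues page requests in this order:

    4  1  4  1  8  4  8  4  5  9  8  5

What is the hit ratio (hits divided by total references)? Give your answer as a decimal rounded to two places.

0.50

4 → fault, frames [4]
1 → fault, frames [4, 1]
4 → hit
1 → hit
8 → fault, frames [4, 1, 8]
4 → hit
8 → hit
4 → hit
5 → fault, evict 1, frames [8, 4, 5]
9 → fault, evict 8, frames [4, 5, 9]
8 → fault, evict 4, frames [5, 9, 8]
5 → hit
Hits: 6 of 12 references → 6/12 = 0.5000.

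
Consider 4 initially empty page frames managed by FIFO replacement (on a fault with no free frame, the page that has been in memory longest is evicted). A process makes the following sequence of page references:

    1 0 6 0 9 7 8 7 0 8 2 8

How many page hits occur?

1: fault, frames {1}
0: fault, frames {1,0}
6: fault, frames {1,0,6}
0: hit
9: fault, frames {1,0,6,9}
7: fault, evict 1, frames {0,6,9,7}
8: fault, evict 0, frames {6,9,7,8}
7: hit
0: fault, evict 6, frames {9,7,8,0}
8: hit
2: fault, evict 9, frames {7,8,0,2}
8: hit
Hits: 4.

4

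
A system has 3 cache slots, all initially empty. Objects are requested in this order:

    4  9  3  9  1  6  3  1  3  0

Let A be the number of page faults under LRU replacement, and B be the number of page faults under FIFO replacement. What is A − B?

Under LRU: F F F . F F F . . F → 7 faults.
Under FIFO: F F F . F F . . . F → 6 faults.
A − B = 7 − 6 = 1.

1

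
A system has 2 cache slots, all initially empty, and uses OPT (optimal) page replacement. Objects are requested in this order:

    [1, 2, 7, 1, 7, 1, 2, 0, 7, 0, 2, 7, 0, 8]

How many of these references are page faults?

8

1: fault, frames {1}
2: fault, frames {1,2}
7: fault, evict 2, frames {1,7}
1: hit
7: hit
1: hit
2: fault, evict 1, frames {7,2}
0: fault, evict 2, frames {7,0}
7: hit
0: hit
2: fault, evict 0, frames {7,2}
7: hit
0: fault, evict 2, frames {7,0}
8: fault, evict 0, frames {7,8}
Page faults: 8.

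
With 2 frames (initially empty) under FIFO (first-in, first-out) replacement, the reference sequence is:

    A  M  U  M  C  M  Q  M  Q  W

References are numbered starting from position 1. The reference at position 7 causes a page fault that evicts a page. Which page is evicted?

pos 1: A: miss, frames (A)
pos 2: M: miss, frames (A M)
pos 3: U: miss, evict A, frames (M U)
pos 4: M: hit
pos 5: C: miss, evict M, frames (U C)
pos 6: M: miss, evict U, frames (C M)
pos 7: Q: miss, evict C, frames (M Q)
At position 7, page C is evicted.

C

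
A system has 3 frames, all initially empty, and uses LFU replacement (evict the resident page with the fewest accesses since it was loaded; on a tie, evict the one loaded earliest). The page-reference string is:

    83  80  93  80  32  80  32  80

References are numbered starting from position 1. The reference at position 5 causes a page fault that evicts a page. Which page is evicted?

pos 1: 83: miss, frames {83}
pos 2: 80: miss, frames {83,80}
pos 3: 93: miss, frames {83,80,93}
pos 4: 80: hit
pos 5: 32: miss, evict 83, frames {80,93,32}
At position 5, page 83 is evicted.

83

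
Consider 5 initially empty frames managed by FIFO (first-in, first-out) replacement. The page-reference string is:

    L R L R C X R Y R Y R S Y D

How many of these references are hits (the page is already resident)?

7

L → miss, frames (L)
R → miss, frames (L R)
L → hit
R → hit
C → miss, frames (L R C)
X → miss, frames (L R C X)
R → hit
Y → miss, frames (L R C X Y)
R → hit
Y → hit
R → hit
S → miss, evict L, frames (R C X Y S)
Y → hit
D → miss, evict R, frames (C X Y S D)
Hits: 7.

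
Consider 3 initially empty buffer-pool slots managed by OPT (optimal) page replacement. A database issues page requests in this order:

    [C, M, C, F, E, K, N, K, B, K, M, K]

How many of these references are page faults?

7

C: fault, frames {C}
M: fault, frames {C,M}
C: hit
F: fault, frames {C,M,F}
E: fault, evict F, frames {C,M,E}
K: fault, evict E, frames {C,M,K}
N: fault, evict C, frames {M,K,N}
K: hit
B: fault, evict N, frames {M,K,B}
K: hit
M: hit
K: hit
Page faults: 7.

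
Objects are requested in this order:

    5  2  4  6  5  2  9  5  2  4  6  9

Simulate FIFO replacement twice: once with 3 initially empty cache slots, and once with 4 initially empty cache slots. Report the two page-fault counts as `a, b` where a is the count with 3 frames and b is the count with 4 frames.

3 frames: F F F F F F F . . F F . → 9 faults.
4 frames: F F F F . . F F F F F F → 10 faults.
10 > 9: adding a frame increased faults — Belady's anomaly.

9, 10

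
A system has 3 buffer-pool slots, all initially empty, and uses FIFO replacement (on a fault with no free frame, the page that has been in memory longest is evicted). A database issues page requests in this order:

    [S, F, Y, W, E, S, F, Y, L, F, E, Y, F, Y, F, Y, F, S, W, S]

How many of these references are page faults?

S: miss, frames (S)
F: miss, frames (S F)
Y: miss, frames (S F Y)
W: miss, evict S, frames (F Y W)
E: miss, evict F, frames (Y W E)
S: miss, evict Y, frames (W E S)
F: miss, evict W, frames (E S F)
Y: miss, evict E, frames (S F Y)
L: miss, evict S, frames (F Y L)
F: hit
E: miss, evict F, frames (Y L E)
Y: hit
F: miss, evict Y, frames (L E F)
Y: miss, evict L, frames (E F Y)
F: hit
Y: hit
F: hit
S: miss, evict E, frames (F Y S)
W: miss, evict F, frames (Y S W)
S: hit
Page faults: 14.

14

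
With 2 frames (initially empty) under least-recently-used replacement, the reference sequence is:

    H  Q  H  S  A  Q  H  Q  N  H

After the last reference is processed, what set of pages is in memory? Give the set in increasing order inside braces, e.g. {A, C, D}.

H -> fault, frames [H]
Q -> fault, frames [H, Q]
H -> hit
S -> fault, evict Q, frames [H, S]
A -> fault, evict H, frames [S, A]
Q -> fault, evict S, frames [A, Q]
H -> fault, evict A, frames [Q, H]
Q -> hit
N -> fault, evict H, frames [Q, N]
H -> fault, evict Q, frames [N, H]

{H, N}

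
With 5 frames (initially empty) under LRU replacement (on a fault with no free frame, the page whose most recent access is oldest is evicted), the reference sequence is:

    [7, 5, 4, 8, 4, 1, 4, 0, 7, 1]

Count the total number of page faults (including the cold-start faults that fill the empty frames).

7 → miss, frames (7)
5 → miss, frames (7 5)
4 → miss, frames (7 5 4)
8 → miss, frames (7 5 4 8)
4 → hit
1 → miss, frames (7 5 8 4 1)
4 → hit
0 → miss, evict 7, frames (5 8 1 4 0)
7 → miss, evict 5, frames (8 1 4 0 7)
1 → hit
Page faults: 7.

7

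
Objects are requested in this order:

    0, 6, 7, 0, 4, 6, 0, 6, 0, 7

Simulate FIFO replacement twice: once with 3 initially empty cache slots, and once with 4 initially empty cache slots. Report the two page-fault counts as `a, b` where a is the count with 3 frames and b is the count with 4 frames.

3 frames: F F F . F . F F . F → 7 faults.
4 frames: F F F . F . . . . . → 4 faults.
4 < 7: adding a frame reduced faults, as is typical.

7, 4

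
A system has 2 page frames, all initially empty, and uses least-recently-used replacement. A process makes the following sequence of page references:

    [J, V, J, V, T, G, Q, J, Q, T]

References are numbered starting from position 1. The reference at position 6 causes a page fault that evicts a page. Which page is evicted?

pos 1: J -> miss, frames {J}
pos 2: V -> miss, frames {J,V}
pos 3: J -> hit
pos 4: V -> hit
pos 5: T -> miss, evict J, frames {V,T}
pos 6: G -> miss, evict V, frames {T,G}
At position 6, page V is evicted.

V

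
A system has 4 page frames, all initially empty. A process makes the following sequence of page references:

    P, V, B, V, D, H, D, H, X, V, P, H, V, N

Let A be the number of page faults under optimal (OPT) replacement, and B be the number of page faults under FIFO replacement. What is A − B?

Under OPT: F F F . F F . . F . . . . F → 7 faults.
Under FIFO: F F F . F F . . F F F . . F → 9 faults.
A − B = 7 − 9 = -2.

-2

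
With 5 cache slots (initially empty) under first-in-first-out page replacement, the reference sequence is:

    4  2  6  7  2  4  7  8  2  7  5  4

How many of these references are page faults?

4: fault, frames (4)
2: fault, frames (4 2)
6: fault, frames (4 2 6)
7: fault, frames (4 2 6 7)
2: hit
4: hit
7: hit
8: fault, frames (4 2 6 7 8)
2: hit
7: hit
5: fault, evict 4, frames (2 6 7 8 5)
4: fault, evict 2, frames (6 7 8 5 4)
Page faults: 7.

7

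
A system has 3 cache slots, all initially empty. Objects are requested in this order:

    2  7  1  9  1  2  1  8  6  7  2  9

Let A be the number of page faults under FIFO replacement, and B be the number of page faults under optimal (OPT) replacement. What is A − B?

Under FIFO: F F F F . F . F F F F F → 10 faults.
Under OPT: F F F F . . . F F F . . → 7 faults.
A − B = 10 − 7 = 3.

3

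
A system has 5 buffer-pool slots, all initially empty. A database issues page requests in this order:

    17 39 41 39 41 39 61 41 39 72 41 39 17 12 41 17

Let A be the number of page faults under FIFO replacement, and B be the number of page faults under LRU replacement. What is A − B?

Under FIFO: F F F . . . F . . F . . . F . F → 7 faults.
Under LRU: F F F . . . F . . F . . . F . . → 6 faults.
A − B = 7 − 6 = 1.

1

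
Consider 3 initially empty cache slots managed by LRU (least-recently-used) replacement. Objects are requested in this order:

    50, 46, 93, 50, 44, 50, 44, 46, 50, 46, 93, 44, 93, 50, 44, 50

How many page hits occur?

50 → miss, frames [50]
46 → miss, frames [50, 46]
93 → miss, frames [50, 46, 93]
50 → hit
44 → miss, evict 46, frames [93, 50, 44]
50 → hit
44 → hit
46 → miss, evict 93, frames [50, 44, 46]
50 → hit
46 → hit
93 → miss, evict 44, frames [50, 46, 93]
44 → miss, evict 50, frames [46, 93, 44]
93 → hit
50 → miss, evict 46, frames [44, 93, 50]
44 → hit
50 → hit
Hits: 8.

8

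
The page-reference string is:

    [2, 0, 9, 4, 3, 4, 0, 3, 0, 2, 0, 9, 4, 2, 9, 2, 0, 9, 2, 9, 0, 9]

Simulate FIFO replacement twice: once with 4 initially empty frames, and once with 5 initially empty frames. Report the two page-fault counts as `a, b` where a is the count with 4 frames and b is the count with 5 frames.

4 frames: F F F F F . . . . F F F F . . . . . . . . . → 9 faults.
5 frames: F F F F F . . . . . . . . . . . . . . . . . → 5 faults.
5 < 9: adding a frame reduced faults, as is typical.

9, 5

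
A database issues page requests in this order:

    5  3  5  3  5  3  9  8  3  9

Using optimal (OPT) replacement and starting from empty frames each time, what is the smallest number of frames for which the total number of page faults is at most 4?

3

f=1: 10 faults
f=2: 5 faults
f=3: 4 faults
f=4: 4 faults
Smallest f with faults ≤ 4 is 3.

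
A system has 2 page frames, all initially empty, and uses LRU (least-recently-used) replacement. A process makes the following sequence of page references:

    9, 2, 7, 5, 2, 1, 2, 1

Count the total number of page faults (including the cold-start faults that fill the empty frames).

6

9: fault, frames {9}
2: fault, frames {9,2}
7: fault, evict 9, frames {2,7}
5: fault, evict 2, frames {7,5}
2: fault, evict 7, frames {5,2}
1: fault, evict 5, frames {2,1}
2: hit
1: hit
Page faults: 6.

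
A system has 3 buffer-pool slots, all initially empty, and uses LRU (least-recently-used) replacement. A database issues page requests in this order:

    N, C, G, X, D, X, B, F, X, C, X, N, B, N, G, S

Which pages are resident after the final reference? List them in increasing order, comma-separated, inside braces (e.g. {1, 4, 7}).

N -> miss, frames [N]
C -> miss, frames [N, C]
G -> miss, frames [N, C, G]
X -> miss, evict N, frames [C, G, X]
D -> miss, evict C, frames [G, X, D]
X -> hit
B -> miss, evict G, frames [D, X, B]
F -> miss, evict D, frames [X, B, F]
X -> hit
C -> miss, evict B, frames [F, X, C]
X -> hit
N -> miss, evict F, frames [C, X, N]
B -> miss, evict C, frames [X, N, B]
N -> hit
G -> miss, evict X, frames [B, N, G]
S -> miss, evict B, frames [N, G, S]

{G, N, S}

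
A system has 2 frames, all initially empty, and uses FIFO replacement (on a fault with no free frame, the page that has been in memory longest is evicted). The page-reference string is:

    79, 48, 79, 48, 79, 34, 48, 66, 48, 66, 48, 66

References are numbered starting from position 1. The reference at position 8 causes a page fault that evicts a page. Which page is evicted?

48

pos 1: 79 -> fault, frames (79)
pos 2: 48 -> fault, frames (79 48)
pos 3: 79 -> hit
pos 4: 48 -> hit
pos 5: 79 -> hit
pos 6: 34 -> fault, evict 79, frames (48 34)
pos 7: 48 -> hit
pos 8: 66 -> fault, evict 48, frames (34 66)
At position 8, page 48 is evicted.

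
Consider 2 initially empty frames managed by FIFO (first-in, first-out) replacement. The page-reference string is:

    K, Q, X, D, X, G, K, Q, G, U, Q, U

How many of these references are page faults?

K: miss, frames [K]
Q: miss, frames [K, Q]
X: miss, evict K, frames [Q, X]
D: miss, evict Q, frames [X, D]
X: hit
G: miss, evict X, frames [D, G]
K: miss, evict D, frames [G, K]
Q: miss, evict G, frames [K, Q]
G: miss, evict K, frames [Q, G]
U: miss, evict Q, frames [G, U]
Q: miss, evict G, frames [U, Q]
U: hit
Page faults: 10.

10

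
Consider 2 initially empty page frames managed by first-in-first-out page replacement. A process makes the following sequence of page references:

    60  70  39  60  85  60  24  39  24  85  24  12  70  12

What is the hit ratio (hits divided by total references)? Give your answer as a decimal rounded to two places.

0.21

60 -> miss, frames {60}
70 -> miss, frames {60,70}
39 -> miss, evict 60, frames {70,39}
60 -> miss, evict 70, frames {39,60}
85 -> miss, evict 39, frames {60,85}
60 -> hit
24 -> miss, evict 60, frames {85,24}
39 -> miss, evict 85, frames {24,39}
24 -> hit
85 -> miss, evict 24, frames {39,85}
24 -> miss, evict 39, frames {85,24}
12 -> miss, evict 85, frames {24,12}
70 -> miss, evict 24, frames {12,70}
12 -> hit
Hits: 3 of 14 references → 3/14 = 0.2143.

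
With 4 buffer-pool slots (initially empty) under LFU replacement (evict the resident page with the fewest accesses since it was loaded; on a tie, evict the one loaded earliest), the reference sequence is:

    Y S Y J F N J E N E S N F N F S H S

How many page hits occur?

Y -> fault, frames [Y]
S -> fault, frames [Y, S]
Y -> hit
J -> fault, frames [Y, S, J]
F -> fault, frames [Y, S, J, F]
N -> fault, evict S, frames [Y, J, F, N]
J -> hit
E -> fault, evict F, frames [Y, J, N, E]
N -> hit
E -> hit
S -> fault, evict Y, frames [J, N, E, S]
N -> hit
F -> fault, evict S, frames [J, N, E, F]
N -> hit
F -> hit
S -> fault, evict J, frames [N, E, F, S]
H -> fault, evict S, frames [N, E, F, H]
S -> fault, evict H, frames [N, E, F, S]
Hits: 7.

7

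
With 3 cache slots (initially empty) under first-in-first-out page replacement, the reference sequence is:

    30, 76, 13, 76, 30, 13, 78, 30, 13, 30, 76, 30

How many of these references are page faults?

6

30: miss, frames {30}
76: miss, frames {30,76}
13: miss, frames {30,76,13}
76: hit
30: hit
13: hit
78: miss, evict 30, frames {76,13,78}
30: miss, evict 76, frames {13,78,30}
13: hit
30: hit
76: miss, evict 13, frames {78,30,76}
30: hit
Page faults: 6.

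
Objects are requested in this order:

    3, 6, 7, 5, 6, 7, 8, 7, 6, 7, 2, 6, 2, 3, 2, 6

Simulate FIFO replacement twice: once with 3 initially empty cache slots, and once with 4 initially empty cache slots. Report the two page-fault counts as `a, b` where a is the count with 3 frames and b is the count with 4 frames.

10, 8

3 frames: F F F F . . F . F F F . . F . F → 10 faults.
4 frames: F F F F . . F . . . F F . F . . → 8 faults.
8 < 10: adding a frame reduced faults, as is typical.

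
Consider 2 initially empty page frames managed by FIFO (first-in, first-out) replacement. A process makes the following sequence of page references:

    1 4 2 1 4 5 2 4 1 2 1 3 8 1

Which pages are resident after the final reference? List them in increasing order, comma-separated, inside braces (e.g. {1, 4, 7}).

{1, 8}

1: miss, frames {1}
4: miss, frames {1,4}
2: miss, evict 1, frames {4,2}
1: miss, evict 4, frames {2,1}
4: miss, evict 2, frames {1,4}
5: miss, evict 1, frames {4,5}
2: miss, evict 4, frames {5,2}
4: miss, evict 5, frames {2,4}
1: miss, evict 2, frames {4,1}
2: miss, evict 4, frames {1,2}
1: hit
3: miss, evict 1, frames {2,3}
8: miss, evict 2, frames {3,8}
1: miss, evict 3, frames {8,1}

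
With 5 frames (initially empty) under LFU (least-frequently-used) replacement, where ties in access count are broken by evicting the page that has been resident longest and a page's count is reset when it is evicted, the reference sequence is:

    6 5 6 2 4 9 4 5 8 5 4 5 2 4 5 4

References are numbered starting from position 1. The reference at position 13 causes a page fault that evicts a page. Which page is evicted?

pos 1: 6 -> fault, frames (6)
pos 2: 5 -> fault, frames (6 5)
pos 3: 6 -> hit
pos 4: 2 -> fault, frames (6 5 2)
pos 5: 4 -> fault, frames (6 5 2 4)
pos 6: 9 -> fault, frames (6 5 2 4 9)
pos 7: 4 -> hit
pos 8: 5 -> hit
pos 9: 8 -> fault, evict 2, frames (6 5 4 9 8)
pos 10: 5 -> hit
pos 11: 4 -> hit
pos 12: 5 -> hit
pos 13: 2 -> fault, evict 9, frames (6 5 4 8 2)
At position 13, page 9 is evicted.

9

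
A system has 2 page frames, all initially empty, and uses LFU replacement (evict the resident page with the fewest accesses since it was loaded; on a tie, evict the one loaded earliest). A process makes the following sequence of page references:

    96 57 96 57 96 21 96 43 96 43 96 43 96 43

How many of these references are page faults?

4

96 -> miss, frames {96}
57 -> miss, frames {96,57}
96 -> hit
57 -> hit
96 -> hit
21 -> miss, evict 57, frames {96,21}
96 -> hit
43 -> miss, evict 21, frames {96,43}
96 -> hit
43 -> hit
96 -> hit
43 -> hit
96 -> hit
43 -> hit
Page faults: 4.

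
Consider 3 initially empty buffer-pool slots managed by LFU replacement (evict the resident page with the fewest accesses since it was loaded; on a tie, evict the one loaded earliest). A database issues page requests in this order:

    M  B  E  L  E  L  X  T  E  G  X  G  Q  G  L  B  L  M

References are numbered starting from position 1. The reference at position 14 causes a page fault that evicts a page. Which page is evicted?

Q

pos 1: M → miss, frames (M)
pos 2: B → miss, frames (M B)
pos 3: E → miss, frames (M B E)
pos 4: L → miss, evict M, frames (B E L)
pos 5: E → hit
pos 6: L → hit
pos 7: X → miss, evict B, frames (E L X)
pos 8: T → miss, evict X, frames (E L T)
pos 9: E → hit
pos 10: G → miss, evict T, frames (E L G)
pos 11: X → miss, evict G, frames (E L X)
pos 12: G → miss, evict X, frames (E L G)
pos 13: Q → miss, evict G, frames (E L Q)
pos 14: G → miss, evict Q, frames (E L G)
At position 14, page Q is evicted.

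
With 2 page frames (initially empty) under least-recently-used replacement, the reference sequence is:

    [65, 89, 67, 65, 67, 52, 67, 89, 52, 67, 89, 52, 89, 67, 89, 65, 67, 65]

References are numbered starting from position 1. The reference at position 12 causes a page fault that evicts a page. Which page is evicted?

67

pos 1: 65 → fault, frames {65}
pos 2: 89 → fault, frames {65,89}
pos 3: 67 → fault, evict 65, frames {89,67}
pos 4: 65 → fault, evict 89, frames {67,65}
pos 5: 67 → hit
pos 6: 52 → fault, evict 65, frames {67,52}
pos 7: 67 → hit
pos 8: 89 → fault, evict 52, frames {67,89}
pos 9: 52 → fault, evict 67, frames {89,52}
pos 10: 67 → fault, evict 89, frames {52,67}
pos 11: 89 → fault, evict 52, frames {67,89}
pos 12: 52 → fault, evict 67, frames {89,52}
At position 12, page 67 is evicted.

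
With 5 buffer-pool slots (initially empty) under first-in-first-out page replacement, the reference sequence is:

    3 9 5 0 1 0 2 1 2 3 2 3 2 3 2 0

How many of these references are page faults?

3: fault, frames {3}
9: fault, frames {3,9}
5: fault, frames {3,9,5}
0: fault, frames {3,9,5,0}
1: fault, frames {3,9,5,0,1}
0: hit
2: fault, evict 3, frames {9,5,0,1,2}
1: hit
2: hit
3: fault, evict 9, frames {5,0,1,2,3}
2: hit
3: hit
2: hit
3: hit
2: hit
0: hit
Page faults: 7.

7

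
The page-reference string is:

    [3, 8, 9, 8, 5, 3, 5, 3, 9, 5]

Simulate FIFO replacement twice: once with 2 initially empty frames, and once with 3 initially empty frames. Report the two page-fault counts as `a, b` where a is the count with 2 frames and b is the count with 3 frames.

2 frames: F F F . F F . . F F → 7 faults.
3 frames: F F F . F F . . . . → 5 faults.
5 < 7: adding a frame reduced faults, as is typical.

7, 5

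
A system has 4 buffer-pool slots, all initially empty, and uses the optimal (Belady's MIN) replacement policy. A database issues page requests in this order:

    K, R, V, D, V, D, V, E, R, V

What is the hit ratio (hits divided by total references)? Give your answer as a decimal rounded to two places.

K -> fault, frames {K}
R -> fault, frames {K,R}
V -> fault, frames {K,R,V}
D -> fault, frames {K,R,V,D}
V -> hit
D -> hit
V -> hit
E -> fault, evict D, frames {K,R,V,E}
R -> hit
V -> hit
Hits: 5 of 10 references → 5/10 = 0.5000.

0.50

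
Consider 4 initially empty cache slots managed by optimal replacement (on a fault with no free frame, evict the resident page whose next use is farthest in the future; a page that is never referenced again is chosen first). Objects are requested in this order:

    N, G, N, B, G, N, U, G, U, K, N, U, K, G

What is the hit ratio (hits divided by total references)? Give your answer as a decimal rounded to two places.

0.64

N: miss, frames (N)
G: miss, frames (N G)
N: hit
B: miss, frames (N G B)
G: hit
N: hit
U: miss, frames (N G B U)
G: hit
U: hit
K: miss, evict B, frames (N G U K)
N: hit
U: hit
K: hit
G: hit
Hits: 9 of 14 references → 9/14 = 0.6429.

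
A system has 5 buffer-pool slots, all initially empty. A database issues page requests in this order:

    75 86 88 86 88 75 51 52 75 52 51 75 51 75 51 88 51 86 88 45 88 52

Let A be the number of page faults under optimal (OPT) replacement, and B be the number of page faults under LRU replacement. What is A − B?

Under OPT: F F F . . . F F . . . . . . . . . . . F . . → 6 faults.
Under LRU: F F F . . . F F . . . . . . . . . . . F . F → 7 faults.
A − B = 6 − 7 = -1.

-1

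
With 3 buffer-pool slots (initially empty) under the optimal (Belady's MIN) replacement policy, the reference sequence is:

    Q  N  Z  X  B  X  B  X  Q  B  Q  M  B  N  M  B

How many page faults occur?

Q: miss, frames (Q)
N: miss, frames (Q N)
Z: miss, frames (Q N Z)
X: miss, evict Z, frames (Q N X)
B: miss, evict N, frames (Q X B)
X: hit
B: hit
X: hit
Q: hit
B: hit
Q: hit
M: miss, evict X, frames (Q B M)
B: hit
N: miss, evict Q, frames (B M N)
M: hit
B: hit
Page faults: 7.

7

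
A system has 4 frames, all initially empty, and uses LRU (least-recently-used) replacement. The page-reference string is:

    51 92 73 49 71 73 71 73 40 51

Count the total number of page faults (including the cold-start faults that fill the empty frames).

7

51 -> fault, frames (51)
92 -> fault, frames (51 92)
73 -> fault, frames (51 92 73)
49 -> fault, frames (51 92 73 49)
71 -> fault, evict 51, frames (92 73 49 71)
73 -> hit
71 -> hit
73 -> hit
40 -> fault, evict 92, frames (49 71 73 40)
51 -> fault, evict 49, frames (71 73 40 51)
Page faults: 7.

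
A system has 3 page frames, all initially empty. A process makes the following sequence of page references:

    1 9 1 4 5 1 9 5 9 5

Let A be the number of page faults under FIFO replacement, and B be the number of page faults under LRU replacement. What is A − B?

1

Under FIFO: F F . F F F F . . . → 6 faults.
Under LRU: F F . F F . F . . . → 5 faults.
A − B = 6 − 5 = 1.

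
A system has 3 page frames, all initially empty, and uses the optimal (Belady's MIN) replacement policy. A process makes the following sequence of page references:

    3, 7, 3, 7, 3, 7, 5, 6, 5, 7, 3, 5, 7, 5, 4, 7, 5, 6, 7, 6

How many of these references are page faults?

3: fault, frames {3}
7: fault, frames {3,7}
3: hit
7: hit
3: hit
7: hit
5: fault, frames {3,7,5}
6: fault, evict 3, frames {7,5,6}
5: hit
7: hit
3: fault, evict 6, frames {7,5,3}
5: hit
7: hit
5: hit
4: fault, evict 3, frames {7,5,4}
7: hit
5: hit
6: fault, evict 4, frames {7,5,6}
7: hit
6: hit
Page faults: 7.

7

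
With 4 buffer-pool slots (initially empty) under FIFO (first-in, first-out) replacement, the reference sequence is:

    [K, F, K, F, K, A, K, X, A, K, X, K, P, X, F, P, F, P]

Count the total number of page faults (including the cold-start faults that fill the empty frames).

5

K -> miss, frames (K)
F -> miss, frames (K F)
K -> hit
F -> hit
K -> hit
A -> miss, frames (K F A)
K -> hit
X -> miss, frames (K F A X)
A -> hit
K -> hit
X -> hit
K -> hit
P -> miss, evict K, frames (F A X P)
X -> hit
F -> hit
P -> hit
F -> hit
P -> hit
Page faults: 5.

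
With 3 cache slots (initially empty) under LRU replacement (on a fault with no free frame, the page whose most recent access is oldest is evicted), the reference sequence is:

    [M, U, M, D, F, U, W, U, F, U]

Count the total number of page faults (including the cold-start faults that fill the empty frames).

6

M → miss, frames (M)
U → miss, frames (M U)
M → hit
D → miss, frames (U M D)
F → miss, evict U, frames (M D F)
U → miss, evict M, frames (D F U)
W → miss, evict D, frames (F U W)
U → hit
F → hit
U → hit
Page faults: 6.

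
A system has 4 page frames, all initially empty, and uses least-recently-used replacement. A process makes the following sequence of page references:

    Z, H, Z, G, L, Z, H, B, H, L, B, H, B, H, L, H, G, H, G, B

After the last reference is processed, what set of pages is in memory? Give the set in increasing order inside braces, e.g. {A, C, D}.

{B, G, H, L}

Z: fault, frames {Z}
H: fault, frames {Z,H}
Z: hit
G: fault, frames {H,Z,G}
L: fault, frames {H,Z,G,L}
Z: hit
H: hit
B: fault, evict G, frames {L,Z,H,B}
H: hit
L: hit
B: hit
H: hit
B: hit
H: hit
L: hit
H: hit
G: fault, evict Z, frames {B,L,H,G}
H: hit
G: hit
B: hit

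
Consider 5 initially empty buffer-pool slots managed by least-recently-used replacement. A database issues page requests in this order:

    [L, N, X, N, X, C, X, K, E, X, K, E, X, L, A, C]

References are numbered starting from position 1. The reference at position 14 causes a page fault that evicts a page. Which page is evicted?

pos 1: L → fault, frames [L]
pos 2: N → fault, frames [L, N]
pos 3: X → fault, frames [L, N, X]
pos 4: N → hit
pos 5: X → hit
pos 6: C → fault, frames [L, N, X, C]
pos 7: X → hit
pos 8: K → fault, frames [L, N, C, X, K]
pos 9: E → fault, evict L, frames [N, C, X, K, E]
pos 10: X → hit
pos 11: K → hit
pos 12: E → hit
pos 13: X → hit
pos 14: L → fault, evict N, frames [C, K, E, X, L]
At position 14, page N is evicted.

N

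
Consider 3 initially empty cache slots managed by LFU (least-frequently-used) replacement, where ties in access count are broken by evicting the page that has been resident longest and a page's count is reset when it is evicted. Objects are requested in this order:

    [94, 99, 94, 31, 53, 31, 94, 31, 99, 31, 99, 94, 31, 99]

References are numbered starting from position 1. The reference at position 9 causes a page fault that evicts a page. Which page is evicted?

pos 1: 94: miss, frames {94}
pos 2: 99: miss, frames {94,99}
pos 3: 94: hit
pos 4: 31: miss, frames {94,99,31}
pos 5: 53: miss, evict 99, frames {94,31,53}
pos 6: 31: hit
pos 7: 94: hit
pos 8: 31: hit
pos 9: 99: miss, evict 53, frames {94,31,99}
At position 9, page 53 is evicted.

53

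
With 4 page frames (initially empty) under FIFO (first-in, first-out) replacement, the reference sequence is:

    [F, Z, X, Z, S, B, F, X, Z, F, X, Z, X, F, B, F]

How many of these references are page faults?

8

F → miss, frames (F)
Z → miss, frames (F Z)
X → miss, frames (F Z X)
Z → hit
S → miss, frames (F Z X S)
B → miss, evict F, frames (Z X S B)
F → miss, evict Z, frames (X S B F)
X → hit
Z → miss, evict X, frames (S B F Z)
F → hit
X → miss, evict S, frames (B F Z X)
Z → hit
X → hit
F → hit
B → hit
F → hit
Page faults: 8.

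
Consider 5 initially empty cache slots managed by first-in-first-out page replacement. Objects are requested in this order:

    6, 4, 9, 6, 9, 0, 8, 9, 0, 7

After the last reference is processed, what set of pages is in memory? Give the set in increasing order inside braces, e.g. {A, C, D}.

6 → miss, frames [6]
4 → miss, frames [6, 4]
9 → miss, frames [6, 4, 9]
6 → hit
9 → hit
0 → miss, frames [6, 4, 9, 0]
8 → miss, frames [6, 4, 9, 0, 8]
9 → hit
0 → hit
7 → miss, evict 6, frames [4, 9, 0, 8, 7]

{0, 4, 7, 8, 9}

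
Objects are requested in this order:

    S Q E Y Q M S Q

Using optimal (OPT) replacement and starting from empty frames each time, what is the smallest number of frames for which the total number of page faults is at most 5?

f=1: 8 faults
f=2: 6 faults
f=3: 5 faults
f=4: 5 faults
f=5: 5 faults
Smallest f with faults ≤ 5 is 3.

3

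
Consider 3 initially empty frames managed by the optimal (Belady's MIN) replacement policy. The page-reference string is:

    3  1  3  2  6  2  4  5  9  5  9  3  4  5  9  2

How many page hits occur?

3 -> miss, frames {3}
1 -> miss, frames {3,1}
3 -> hit
2 -> miss, frames {3,1,2}
6 -> miss, evict 1, frames {3,2,6}
2 -> hit
4 -> miss, evict 6, frames {3,2,4}
5 -> miss, evict 2, frames {3,4,5}
9 -> miss, evict 4, frames {3,5,9}
5 -> hit
9 -> hit
3 -> hit
4 -> miss, evict 3, frames {5,9,4}
5 -> hit
9 -> hit
2 -> miss, evict 4, frames {5,9,2}
Hits: 7.

7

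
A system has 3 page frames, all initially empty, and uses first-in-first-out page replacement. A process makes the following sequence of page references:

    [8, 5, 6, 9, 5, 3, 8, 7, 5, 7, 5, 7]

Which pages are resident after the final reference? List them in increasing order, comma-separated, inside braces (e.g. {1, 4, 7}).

8 -> miss, frames {8}
5 -> miss, frames {8,5}
6 -> miss, frames {8,5,6}
9 -> miss, evict 8, frames {5,6,9}
5 -> hit
3 -> miss, evict 5, frames {6,9,3}
8 -> miss, evict 6, frames {9,3,8}
7 -> miss, evict 9, frames {3,8,7}
5 -> miss, evict 3, frames {8,7,5}
7 -> hit
5 -> hit
7 -> hit

{5, 7, 8}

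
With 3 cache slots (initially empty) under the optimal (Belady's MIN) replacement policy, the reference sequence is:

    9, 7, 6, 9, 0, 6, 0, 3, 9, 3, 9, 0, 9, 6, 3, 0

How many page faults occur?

6

9: fault, frames (9)
7: fault, frames (9 7)
6: fault, frames (9 7 6)
9: hit
0: fault, evict 7, frames (9 6 0)
6: hit
0: hit
3: fault, evict 6, frames (9 0 3)
9: hit
3: hit
9: hit
0: hit
9: hit
6: fault, evict 9, frames (0 3 6)
3: hit
0: hit
Page faults: 6.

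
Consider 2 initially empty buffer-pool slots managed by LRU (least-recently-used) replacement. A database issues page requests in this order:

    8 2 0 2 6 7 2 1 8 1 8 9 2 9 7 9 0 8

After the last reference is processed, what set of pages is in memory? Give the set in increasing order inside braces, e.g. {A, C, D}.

8: fault, frames [8]
2: fault, frames [8, 2]
0: fault, evict 8, frames [2, 0]
2: hit
6: fault, evict 0, frames [2, 6]
7: fault, evict 2, frames [6, 7]
2: fault, evict 6, frames [7, 2]
1: fault, evict 7, frames [2, 1]
8: fault, evict 2, frames [1, 8]
1: hit
8: hit
9: fault, evict 1, frames [8, 9]
2: fault, evict 8, frames [9, 2]
9: hit
7: fault, evict 2, frames [9, 7]
9: hit
0: fault, evict 7, frames [9, 0]
8: fault, evict 9, frames [0, 8]

{0, 8}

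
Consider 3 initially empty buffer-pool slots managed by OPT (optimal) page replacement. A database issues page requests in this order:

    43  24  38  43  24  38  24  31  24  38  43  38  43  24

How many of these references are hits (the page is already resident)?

43 -> fault, frames {43}
24 -> fault, frames {43,24}
38 -> fault, frames {43,24,38}
43 -> hit
24 -> hit
38 -> hit
24 -> hit
31 -> fault, evict 43, frames {24,38,31}
24 -> hit
38 -> hit
43 -> fault, evict 31, frames {24,38,43}
38 -> hit
43 -> hit
24 -> hit
Hits: 9.

9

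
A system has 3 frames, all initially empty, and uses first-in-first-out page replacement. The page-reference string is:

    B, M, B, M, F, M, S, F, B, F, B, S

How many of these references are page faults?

B: fault, frames [B]
M: fault, frames [B, M]
B: hit
M: hit
F: fault, frames [B, M, F]
M: hit
S: fault, evict B, frames [M, F, S]
F: hit
B: fault, evict M, frames [F, S, B]
F: hit
B: hit
S: hit
Page faults: 5.

5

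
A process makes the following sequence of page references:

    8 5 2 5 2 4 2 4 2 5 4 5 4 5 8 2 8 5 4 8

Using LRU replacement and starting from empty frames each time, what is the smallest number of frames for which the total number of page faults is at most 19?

2

f=1: 20 faults
f=2: 11 faults
f=3: 7 faults
f=4: 4 faults
Smallest f with faults ≤ 19 is 2.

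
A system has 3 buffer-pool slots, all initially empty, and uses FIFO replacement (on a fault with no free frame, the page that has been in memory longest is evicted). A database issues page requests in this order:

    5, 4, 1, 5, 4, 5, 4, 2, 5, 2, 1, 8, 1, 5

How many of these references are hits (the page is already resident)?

7

5: fault, frames (5)
4: fault, frames (5 4)
1: fault, frames (5 4 1)
5: hit
4: hit
5: hit
4: hit
2: fault, evict 5, frames (4 1 2)
5: fault, evict 4, frames (1 2 5)
2: hit
1: hit
8: fault, evict 1, frames (2 5 8)
1: fault, evict 2, frames (5 8 1)
5: hit
Hits: 7.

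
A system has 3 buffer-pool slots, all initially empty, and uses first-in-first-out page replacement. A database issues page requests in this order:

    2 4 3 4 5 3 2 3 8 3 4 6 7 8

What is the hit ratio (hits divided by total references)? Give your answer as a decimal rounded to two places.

0.21

2: fault, frames {2}
4: fault, frames {2,4}
3: fault, frames {2,4,3}
4: hit
5: fault, evict 2, frames {4,3,5}
3: hit
2: fault, evict 4, frames {3,5,2}
3: hit
8: fault, evict 3, frames {5,2,8}
3: fault, evict 5, frames {2,8,3}
4: fault, evict 2, frames {8,3,4}
6: fault, evict 8, frames {3,4,6}
7: fault, evict 3, frames {4,6,7}
8: fault, evict 4, frames {6,7,8}
Hits: 3 of 14 references → 3/14 = 0.2143.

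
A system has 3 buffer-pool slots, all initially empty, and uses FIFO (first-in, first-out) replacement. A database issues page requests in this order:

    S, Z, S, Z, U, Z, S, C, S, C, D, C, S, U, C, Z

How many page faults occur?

9

S -> fault, frames (S)
Z -> fault, frames (S Z)
S -> hit
Z -> hit
U -> fault, frames (S Z U)
Z -> hit
S -> hit
C -> fault, evict S, frames (Z U C)
S -> fault, evict Z, frames (U C S)
C -> hit
D -> fault, evict U, frames (C S D)
C -> hit
S -> hit
U -> fault, evict C, frames (S D U)
C -> fault, evict S, frames (D U C)
Z -> fault, evict D, frames (U C Z)
Page faults: 9.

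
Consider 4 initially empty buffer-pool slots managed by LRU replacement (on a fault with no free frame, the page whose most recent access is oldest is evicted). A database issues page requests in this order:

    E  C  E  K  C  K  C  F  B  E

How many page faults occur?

E: miss, frames (E)
C: miss, frames (E C)
E: hit
K: miss, frames (C E K)
C: hit
K: hit
C: hit
F: miss, frames (E K C F)
B: miss, evict E, frames (K C F B)
E: miss, evict K, frames (C F B E)
Page faults: 6.

6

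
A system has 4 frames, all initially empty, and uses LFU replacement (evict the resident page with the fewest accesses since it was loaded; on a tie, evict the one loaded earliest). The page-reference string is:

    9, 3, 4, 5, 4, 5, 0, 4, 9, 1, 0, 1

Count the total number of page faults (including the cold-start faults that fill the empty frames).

8

9 → miss, frames {9}
3 → miss, frames {9,3}
4 → miss, frames {9,3,4}
5 → miss, frames {9,3,4,5}
4 → hit
5 → hit
0 → miss, evict 9, frames {3,4,5,0}
4 → hit
9 → miss, evict 3, frames {4,5,0,9}
1 → miss, evict 0, frames {4,5,9,1}
0 → miss, evict 9, frames {4,5,1,0}
1 → hit
Page faults: 8.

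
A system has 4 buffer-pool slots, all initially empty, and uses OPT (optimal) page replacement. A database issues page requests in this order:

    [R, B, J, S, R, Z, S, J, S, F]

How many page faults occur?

R: miss, frames {R}
B: miss, frames {R,B}
J: miss, frames {R,B,J}
S: miss, frames {R,B,J,S}
R: hit
Z: miss, evict B, frames {R,J,S,Z}
S: hit
J: hit
S: hit
F: miss, evict Z, frames {R,J,S,F}
Page faults: 6.

6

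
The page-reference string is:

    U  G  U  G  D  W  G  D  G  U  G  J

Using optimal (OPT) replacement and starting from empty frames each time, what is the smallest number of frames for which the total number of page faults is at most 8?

2

f=1: 12 faults
f=2: 7 faults
f=3: 6 faults
f=4: 5 faults
f=5: 5 faults
Smallest f with faults ≤ 8 is 2.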